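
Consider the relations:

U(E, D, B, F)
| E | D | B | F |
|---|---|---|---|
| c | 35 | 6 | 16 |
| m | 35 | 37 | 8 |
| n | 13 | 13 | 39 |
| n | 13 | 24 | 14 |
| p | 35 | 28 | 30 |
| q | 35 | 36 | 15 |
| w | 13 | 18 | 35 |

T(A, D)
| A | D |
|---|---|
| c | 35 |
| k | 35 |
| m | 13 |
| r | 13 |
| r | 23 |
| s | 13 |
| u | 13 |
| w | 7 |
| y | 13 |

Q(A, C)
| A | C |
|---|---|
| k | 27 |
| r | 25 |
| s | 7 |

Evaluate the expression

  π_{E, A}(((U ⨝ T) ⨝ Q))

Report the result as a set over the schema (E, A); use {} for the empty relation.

Natural join on D: {(c, 35, 6, 16, c), (c, 35, 6, 16, k), (m, 35, 37, 8, c), (m, 35, 37, 8, k), (n, 13, 13, 39, m), (n, 13, 13, 39, r), (n, 13, 13, 39, s), (n, 13, 13, 39, u), (n, 13, 13, 39, y), (n, 13, 24, 14, m), (n, 13, 24, 14, r), (n, 13, 24, 14, s), (n, 13, 24, 14, u), (n, 13, 24, 14, y), (p, 35, 28, 30, c), (p, 35, 28, 30, k), (q, 35, 36, 15, c), (q, 35, 36, 15, k), (w, 13, 18, 35, m), (w, 13, 18, 35, r), (w, 13, 18, 35, s), (w, 13, 18, 35, u), (w, 13, 18, 35, y)}
Natural join on A: {(c, 35, 6, 16, k, 27), (m, 35, 37, 8, k, 27), (n, 13, 13, 39, r, 25), (n, 13, 13, 39, s, 7), (n, 13, 24, 14, r, 25), (n, 13, 24, 14, s, 7), (p, 35, 28, 30, k, 27), (q, 35, 36, 15, k, 27), (w, 13, 18, 35, r, 25), (w, 13, 18, 35, s, 7)}
Keep only column(s) E, A (2 duplicate(s) eliminated): {(c, k), (m, k), (n, r), (n, s), (p, k), (q, k), (w, r), (w, s)}

{(c, k), (m, k), (n, r), (n, s), (p, k), (q, k), (w, r), (w, s)}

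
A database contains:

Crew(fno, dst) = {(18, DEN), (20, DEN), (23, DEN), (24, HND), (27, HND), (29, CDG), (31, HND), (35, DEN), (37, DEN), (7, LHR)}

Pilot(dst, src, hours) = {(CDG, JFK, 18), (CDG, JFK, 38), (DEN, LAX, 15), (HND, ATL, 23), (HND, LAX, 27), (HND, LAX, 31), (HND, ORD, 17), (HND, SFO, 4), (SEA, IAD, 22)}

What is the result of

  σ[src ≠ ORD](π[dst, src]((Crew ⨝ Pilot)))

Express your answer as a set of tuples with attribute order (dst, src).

{(CDG, JFK), (DEN, LAX), (HND, ATL), (HND, LAX), (HND, SFO)}

Joining Crew and Pilot on dst yields {(18, DEN, LAX, 15), (20, DEN, LAX, 15), (23, DEN, LAX, 15), (24, HND, ATL, 23), (24, HND, LAX, 27), (24, HND, LAX, 31), (24, HND, ORD, 17), (24, HND, SFO, 4), (27, HND, ATL, 23), (27, HND, LAX, 27), (27, HND, LAX, 31), (27, HND, ORD, 17), (27, HND, SFO, 4), (29, CDG, JFK, 18), (29, CDG, JFK, 38), (31, HND, ATL, 23), (31, HND, LAX, 27), (31, HND, LAX, 31), (31, HND, ORD, 17), (31, HND, SFO, 4), (35, DEN, LAX, 15), (37, DEN, LAX, 15)}.
π_{dst, src} gives {(CDG, JFK), (DEN, LAX), (HND, ATL), (HND, LAX), (HND, ORD), (HND, SFO)} (16 duplicate(s) eliminated).
Filtering on src ≠ ORD leaves {(CDG, JFK), (DEN, LAX), (HND, ATL), (HND, LAX), (HND, SFO)}.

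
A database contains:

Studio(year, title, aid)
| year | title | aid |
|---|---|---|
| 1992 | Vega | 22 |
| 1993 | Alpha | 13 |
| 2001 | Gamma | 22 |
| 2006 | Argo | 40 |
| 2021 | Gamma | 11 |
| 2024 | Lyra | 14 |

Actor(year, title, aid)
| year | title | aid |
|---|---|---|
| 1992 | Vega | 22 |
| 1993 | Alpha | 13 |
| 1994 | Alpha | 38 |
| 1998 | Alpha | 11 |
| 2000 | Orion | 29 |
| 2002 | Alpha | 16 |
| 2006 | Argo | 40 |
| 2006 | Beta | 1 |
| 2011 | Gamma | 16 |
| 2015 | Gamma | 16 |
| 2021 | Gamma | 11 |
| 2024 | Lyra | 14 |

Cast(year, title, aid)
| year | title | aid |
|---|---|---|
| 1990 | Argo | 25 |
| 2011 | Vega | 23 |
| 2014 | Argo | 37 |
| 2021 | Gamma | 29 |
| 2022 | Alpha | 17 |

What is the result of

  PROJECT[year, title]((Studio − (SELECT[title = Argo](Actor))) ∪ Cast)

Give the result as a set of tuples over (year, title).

σ[title = Argo]: keep tuples satisfying title = Argo → {(2006, Argo, 40)}
Difference: {(1992, Vega, 22), (1993, Alpha, 13), (2001, Gamma, 22), (2006, Argo, 40), (2021, Gamma, 11), (2024, Lyra, 14)} with {(2006, Argo, 40)} → {(1992, Vega, 22), (1993, Alpha, 13), (2001, Gamma, 22), (2021, Gamma, 11), (2024, Lyra, 14)}
Union: {(1992, Vega, 22), (1993, Alpha, 13), (2001, Gamma, 22), (2021, Gamma, 11), (2024, Lyra, 14)} with {(1990, Argo, 25), (2011, Vega, 23), (2014, Argo, 37), (2021, Gamma, 29), (2022, Alpha, 17)} → {(1990, Argo, 25), (1992, Vega, 22), (1993, Alpha, 13), (2001, Gamma, 22), (2011, Vega, 23), (2014, Argo, 37), (2021, Gamma, 11), (2021, Gamma, 29), (2022, Alpha, 17), (2024, Lyra, 14)}
Keep only column(s) year, title (1 duplicate(s) eliminated): {(1990, Argo), (1992, Vega), (1993, Alpha), (2001, Gamma), (2011, Vega), (2014, Argo), (2021, Gamma), (2022, Alpha), (2024, Lyra)}

{(1990, Argo), (1992, Vega), (1993, Alpha), (2001, Gamma), (2011, Vega), (2014, Argo), (2021, Gamma), (2022, Alpha), (2024, Lyra)}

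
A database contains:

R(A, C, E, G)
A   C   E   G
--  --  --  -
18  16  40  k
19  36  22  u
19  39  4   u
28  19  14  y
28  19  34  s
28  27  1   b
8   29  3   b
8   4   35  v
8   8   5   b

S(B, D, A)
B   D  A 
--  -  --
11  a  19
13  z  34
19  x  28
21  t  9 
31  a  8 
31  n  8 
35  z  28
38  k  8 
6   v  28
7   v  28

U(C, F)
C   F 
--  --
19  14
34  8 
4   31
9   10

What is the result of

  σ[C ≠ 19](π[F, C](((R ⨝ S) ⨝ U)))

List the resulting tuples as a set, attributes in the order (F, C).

R ⋈ S (natural join on A): {(19, 36, 22, u, 11, a), (19, 39, 4, u, 11, a), (28, 19, 14, y, 19, x), (28, 19, 14, y, 35, z), (28, 19, 14, y, 6, v), (28, 19, 14, y, 7, v), (28, 19, 34, s, 19, x), (28, 19, 34, s, 35, z), (28, 19, 34, s, 6, v), (28, 19, 34, s, 7, v), (28, 27, 1, b, 19, x), (28, 27, 1, b, 35, z), (28, 27, 1, b, 6, v), (28, 27, 1, b, 7, v), (8, 29, 3, b, 31, a), (8, 29, 3, b, 31, n), (8, 29, 3, b, 38, k), (8, 4, 35, v, 31, a), (8, 4, 35, v, 31, n), (8, 4, 35, v, 38, k), (8, 8, 5, b, 31, a), (8, 8, 5, b, 31, n), (8, 8, 5, b, 38, k)}
(R ⨝ S) ⋈ U (natural join on C): {(28, 19, 14, y, 19, x, 14), (28, 19, 14, y, 35, z, 14), (28, 19, 14, y, 6, v, 14), (28, 19, 14, y, 7, v, 14), (28, 19, 34, s, 19, x, 14), (28, 19, 34, s, 35, z, 14), (28, 19, 34, s, 6, v, 14), (28, 19, 34, s, 7, v, 14), (8, 4, 35, v, 31, a, 31), (8, 4, 35, v, 31, n, 31), (8, 4, 35, v, 38, k, 31)}
Projecting to F, C (9 duplicate(s) eliminated): {(14, 19), (31, 4)}
Apply σ_{C ≠ 19}; surviving tuples: {(31, 4)}

{(31, 4)}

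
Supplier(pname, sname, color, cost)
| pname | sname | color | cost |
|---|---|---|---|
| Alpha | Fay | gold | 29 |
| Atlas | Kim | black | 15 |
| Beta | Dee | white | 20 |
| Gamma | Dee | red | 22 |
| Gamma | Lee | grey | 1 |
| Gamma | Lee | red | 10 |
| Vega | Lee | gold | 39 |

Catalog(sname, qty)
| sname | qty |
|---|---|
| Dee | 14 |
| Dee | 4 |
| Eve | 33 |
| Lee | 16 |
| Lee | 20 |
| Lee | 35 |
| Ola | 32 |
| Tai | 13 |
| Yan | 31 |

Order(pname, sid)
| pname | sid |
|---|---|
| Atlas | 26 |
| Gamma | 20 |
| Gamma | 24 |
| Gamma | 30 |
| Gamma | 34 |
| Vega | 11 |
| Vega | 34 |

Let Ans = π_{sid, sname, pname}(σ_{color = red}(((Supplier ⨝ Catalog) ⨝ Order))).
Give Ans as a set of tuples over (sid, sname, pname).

Natural join on sname: {(Beta, Dee, white, 20, 14), (Beta, Dee, white, 20, 4), (Gamma, Dee, red, 22, 14), (Gamma, Dee, red, 22, 4), (Gamma, Lee, grey, 1, 16), (Gamma, Lee, grey, 1, 20), (Gamma, Lee, grey, 1, 35), (Gamma, Lee, red, 10, 16), (Gamma, Lee, red, 10, 20), (Gamma, Lee, red, 10, 35), (Vega, Lee, gold, 39, 16), (Vega, Lee, gold, 39, 20), (Vega, Lee, gold, 39, 35)}
Natural join on pname: {(Gamma, Dee, red, 22, 14, 20), (Gamma, Dee, red, 22, 14, 24), (Gamma, Dee, red, 22, 14, 30), (Gamma, Dee, red, 22, 14, 34), (Gamma, Dee, red, 22, 4, 20), (Gamma, Dee, red, 22, 4, 24), (Gamma, Dee, red, 22, 4, 30), (Gamma, Dee, red, 22, 4, 34), (Gamma, Lee, grey, 1, 16, 20), (Gamma, Lee, grey, 1, 16, 24), (Gamma, Lee, grey, 1, 16, 30), (Gamma, Lee, grey, 1, 16, 34), (Gamma, Lee, grey, 1, 20, 20), (Gamma, Lee, grey, 1, 20, 24), (Gamma, Lee, grey, 1, 20, 30), (Gamma, Lee, grey, 1, 20, 34), (Gamma, Lee, grey, 1, 35, 20), (Gamma, Lee, grey, 1, 35, 24), (Gamma, Lee, grey, 1, 35, 30), (Gamma, Lee, grey, 1, 35, 34), (Gamma, Lee, red, 10, 16, 20), (Gamma, Lee, red, 10, 16, 24), (Gamma, Lee, red, 10, 16, 30), (Gamma, Lee, red, 10, 16, 34), (Gamma, Lee, red, 10, 20, 20), (Gamma, Lee, red, 10, 20, 24), (Gamma, Lee, red, 10, 20, 30), (Gamma, Lee, red, 10, 20, 34), (Gamma, Lee, red, 10, 35, 20), (Gamma, Lee, red, 10, 35, 24), (Gamma, Lee, red, 10, 35, 30), (Gamma, Lee, red, 10, 35, 34), (Vega, Lee, gold, 39, 16, 11), (Vega, Lee, gold, 39, 16, 34), (Vega, Lee, gold, 39, 20, 11), (Vega, Lee, gold, 39, 20, 34), (Vega, Lee, gold, 39, 35, 11), (Vega, Lee, gold, 39, 35, 34)}
Filtering on color = red leaves {(Gamma, Dee, red, 22, 14, 20), (Gamma, Dee, red, 22, 14, 24), (Gamma, Dee, red, 22, 14, 30), (Gamma, Dee, red, 22, 14, 34), (Gamma, Dee, red, 22, 4, 20), (Gamma, Dee, red, 22, 4, 24), (Gamma, Dee, red, 22, 4, 30), (Gamma, Dee, red, 22, 4, 34), (Gamma, Lee, red, 10, 16, 20), (Gamma, Lee, red, 10, 16, 24), (Gamma, Lee, red, 10, 16, 30), (Gamma, Lee, red, 10, 16, 34), (Gamma, Lee, red, 10, 20, 20), (Gamma, Lee, red, 10, 20, 24), (Gamma, Lee, red, 10, 20, 30), (Gamma, Lee, red, 10, 20, 34), (Gamma, Lee, red, 10, 35, 20), (Gamma, Lee, red, 10, 35, 24), (Gamma, Lee, red, 10, 35, 30), (Gamma, Lee, red, 10, 35, 34)}.
π_{sid, sname, pname} gives {(20, Dee, Gamma), (20, Lee, Gamma), (24, Dee, Gamma), (24, Lee, Gamma), (30, Dee, Gamma), (30, Lee, Gamma), (34, Dee, Gamma), (34, Lee, Gamma)} (12 duplicate(s) eliminated).

{(20, Dee, Gamma), (20, Lee, Gamma), (24, Dee, Gamma), (24, Lee, Gamma), (30, Dee, Gamma), (30, Lee, Gamma), (34, Dee, Gamma), (34, Lee, Gamma)}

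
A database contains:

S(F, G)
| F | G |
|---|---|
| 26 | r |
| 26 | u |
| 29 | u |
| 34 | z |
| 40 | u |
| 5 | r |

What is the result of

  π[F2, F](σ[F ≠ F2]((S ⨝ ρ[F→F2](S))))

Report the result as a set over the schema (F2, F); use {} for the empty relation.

{(26, 29), (26, 40), (26, 5), (29, 26), (29, 40), (40, 26), (40, 29), (5, 26)}

ρ[F→F2]: schema becomes (F2, G); tuples unchanged.
Natural join on G: {(26, r, 26), (26, r, 5), (26, u, 26), (26, u, 29), (26, u, 40), (29, u, 26), (29, u, 29), (29, u, 40), (34, z, 34), (40, u, 26), (40, u, 29), (40, u, 40), (5, r, 26), (5, r, 5)}
σ[F ≠ F2]: keep tuples satisfying F ≠ F2 → {(26, r, 5), (26, u, 29), (26, u, 40), (29, u, 26), (29, u, 40), (40, u, 26), (40, u, 29), (5, r, 26)}
Projecting to F2, F: {(26, 29), (26, 40), (26, 5), (29, 26), (29, 40), (40, 26), (40, 29), (5, 26)}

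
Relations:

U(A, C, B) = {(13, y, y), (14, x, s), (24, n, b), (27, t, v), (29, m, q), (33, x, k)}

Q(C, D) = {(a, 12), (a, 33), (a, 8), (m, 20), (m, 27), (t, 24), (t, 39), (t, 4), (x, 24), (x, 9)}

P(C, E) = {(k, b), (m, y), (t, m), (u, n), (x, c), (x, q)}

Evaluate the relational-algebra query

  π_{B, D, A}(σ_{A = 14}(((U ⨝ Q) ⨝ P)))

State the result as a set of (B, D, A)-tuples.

Natural join on C: {(14, x, s, 24), (14, x, s, 9), (27, t, v, 24), (27, t, v, 39), (27, t, v, 4), (29, m, q, 20), (29, m, q, 27), (33, x, k, 24), (33, x, k, 9)}
Natural join on C: {(14, x, s, 24, c), (14, x, s, 24, q), (14, x, s, 9, c), (14, x, s, 9, q), (27, t, v, 24, m), (27, t, v, 39, m), (27, t, v, 4, m), (29, m, q, 20, y), (29, m, q, 27, y), (33, x, k, 24, c), (33, x, k, 24, q), (33, x, k, 9, c), (33, x, k, 9, q)}
σ[A = 14]: keep tuples satisfying A = 14 → {(14, x, s, 24, c), (14, x, s, 24, q), (14, x, s, 9, c), (14, x, s, 9, q)}
Keep only column(s) B, D, A (2 duplicate(s) eliminated): {(s, 24, 14), (s, 9, 14)}

{(s, 24, 14), (s, 9, 14)}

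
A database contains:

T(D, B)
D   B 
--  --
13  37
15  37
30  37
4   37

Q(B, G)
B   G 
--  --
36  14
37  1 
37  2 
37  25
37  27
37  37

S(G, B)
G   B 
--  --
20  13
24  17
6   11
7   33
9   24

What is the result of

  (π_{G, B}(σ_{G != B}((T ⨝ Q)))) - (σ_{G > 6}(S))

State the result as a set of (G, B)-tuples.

Natural join on B: {(13, 37, 1), (13, 37, 2), (13, 37, 25), (13, 37, 27), (13, 37, 37), (15, 37, 1), (15, 37, 2), (15, 37, 25), (15, 37, 27), (15, 37, 37), (30, 37, 1), (30, 37, 2), (30, 37, 25), (30, 37, 27), (30, 37, 37), (4, 37, 1), (4, 37, 2), (4, 37, 25), (4, 37, 27), (4, 37, 37)}
Selection G != B: {(13, 37, 1), (13, 37, 2), (13, 37, 25), (13, 37, 27), (15, 37, 1), (15, 37, 2), (15, 37, 25), (15, 37, 27), (30, 37, 1), (30, 37, 2), (30, 37, 25), (30, 37, 27), (4, 37, 1), (4, 37, 2), (4, 37, 25), (4, 37, 27)}
Projecting to G, B (12 duplicate(s) eliminated): {(1, 37), (2, 37), (25, 37), (27, 37)}
Selection G > 6: {(20, 13), (24, 17), (7, 33), (9, 24)}
Set difference of the two operands is {(1, 37), (2, 37), (25, 37), (27, 37)}.

{(1, 37), (2, 37), (25, 37), (27, 37)}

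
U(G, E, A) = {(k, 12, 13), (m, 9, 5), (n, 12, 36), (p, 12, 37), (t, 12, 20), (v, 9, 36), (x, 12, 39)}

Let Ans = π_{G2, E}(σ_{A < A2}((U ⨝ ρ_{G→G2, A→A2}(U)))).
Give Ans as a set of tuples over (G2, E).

{(n, 12), (p, 12), (t, 12), (v, 9), (x, 12)}

ρ[G→G2, A→A2]: schema becomes (G2, E, A2); tuples unchanged.
Joining U and ρ_{G→G2, A→A2}(U) on E yields {(k, 12, 13, k, 13), (k, 12, 13, n, 36), (k, 12, 13, p, 37), (k, 12, 13, t, 20), (k, 12, 13, x, 39), (m, 9, 5, m, 5), (m, 9, 5, v, 36), (n, 12, 36, k, 13), (n, 12, 36, n, 36), (n, 12, 36, p, 37), (n, 12, 36, t, 20), (n, 12, 36, x, 39), (p, 12, 37, k, 13), (p, 12, 37, n, 36), (p, 12, 37, p, 37), (p, 12, 37, t, 20), (p, 12, 37, x, 39), (t, 12, 20, k, 13), (t, 12, 20, n, 36), (t, 12, 20, p, 37), (t, 12, 20, t, 20), (t, 12, 20, x, 39), (v, 9, 36, m, 5), (v, 9, 36, v, 36), (x, 12, 39, k, 13), (x, 12, 39, n, 36), (x, 12, 39, p, 37), (x, 12, 39, t, 20), (x, 12, 39, x, 39)}.
σ[A < A2]: keep tuples satisfying A < A2 → {(k, 12, 13, n, 36), (k, 12, 13, p, 37), (k, 12, 13, t, 20), (k, 12, 13, x, 39), (m, 9, 5, v, 36), (n, 12, 36, p, 37), (n, 12, 36, x, 39), (p, 12, 37, x, 39), (t, 12, 20, n, 36), (t, 12, 20, p, 37), (t, 12, 20, x, 39)}
π_{G2, E} gives {(n, 12), (p, 12), (t, 12), (v, 9), (x, 12)} (6 duplicate(s) eliminated).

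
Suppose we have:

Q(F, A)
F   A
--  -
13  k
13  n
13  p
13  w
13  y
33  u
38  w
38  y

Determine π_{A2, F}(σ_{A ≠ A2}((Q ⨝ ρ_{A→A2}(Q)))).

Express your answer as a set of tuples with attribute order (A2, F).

{(k, 13), (n, 13), (p, 13), (w, 13), (w, 38), (y, 13), (y, 38)}

ρ[A→A2]: schema becomes (F, A2); tuples unchanged.
Joining Q and ρ_{A→A2}(Q) on F yields {(13, k, k), (13, k, n), (13, k, p), (13, k, w), (13, k, y), (13, n, k), (13, n, n), (13, n, p), (13, n, w), (13, n, y), (13, p, k), (13, p, n), (13, p, p), (13, p, w), (13, p, y), (13, w, k), (13, w, n), (13, w, p), (13, w, w), (13, w, y), (13, y, k), (13, y, n), (13, y, p), (13, y, w), (13, y, y), (33, u, u), (38, w, w), (38, w, y), (38, y, w), (38, y, y)}.
σ[A ≠ A2]: keep tuples satisfying A ≠ A2 → {(13, k, n), (13, k, p), (13, k, w), (13, k, y), (13, n, k), (13, n, p), (13, n, w), (13, n, y), (13, p, k), (13, p, n), (13, p, w), (13, p, y), (13, w, k), (13, w, n), (13, w, p), (13, w, y), (13, y, k), (13, y, n), (13, y, p), (13, y, w), (38, w, y), (38, y, w)}
π_{A2, F} gives {(k, 13), (n, 13), (p, 13), (w, 13), (w, 38), (y, 13), (y, 38)} (15 duplicate(s) eliminated).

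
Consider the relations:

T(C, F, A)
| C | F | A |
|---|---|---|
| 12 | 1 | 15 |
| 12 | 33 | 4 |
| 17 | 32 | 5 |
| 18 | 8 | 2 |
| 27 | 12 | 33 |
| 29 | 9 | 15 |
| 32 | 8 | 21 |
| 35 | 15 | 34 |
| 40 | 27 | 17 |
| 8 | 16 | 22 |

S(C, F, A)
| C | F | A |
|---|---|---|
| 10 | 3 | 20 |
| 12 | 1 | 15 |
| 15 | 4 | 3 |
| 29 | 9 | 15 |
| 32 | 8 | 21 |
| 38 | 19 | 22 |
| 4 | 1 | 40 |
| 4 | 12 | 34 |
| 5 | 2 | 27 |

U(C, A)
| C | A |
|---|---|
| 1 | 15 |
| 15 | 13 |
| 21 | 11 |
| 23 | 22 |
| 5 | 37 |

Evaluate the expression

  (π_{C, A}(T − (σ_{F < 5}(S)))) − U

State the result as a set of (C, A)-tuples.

{(12, 4), (17, 5), (18, 2), (27, 33), (29, 15), (32, 21), (35, 34), (40, 17), (8, 22)}

σ[F < 5]: keep tuples satisfying F < 5 → {(10, 3, 20), (12, 1, 15), (15, 4, 3), (4, 1, 40), (5, 2, 27)}
Set difference of the two operands is {(12, 33, 4), (17, 32, 5), (18, 8, 2), (27, 12, 33), (29, 9, 15), (32, 8, 21), (35, 15, 34), (40, 27, 17), (8, 16, 22)}.
Keep only column(s) C, A: {(12, 4), (17, 5), (18, 2), (27, 33), (29, 15), (32, 21), (35, 34), (40, 17), (8, 22)}
Set difference of the two operands is {(12, 4), (17, 5), (18, 2), (27, 33), (29, 15), (32, 21), (35, 34), (40, 17), (8, 22)}.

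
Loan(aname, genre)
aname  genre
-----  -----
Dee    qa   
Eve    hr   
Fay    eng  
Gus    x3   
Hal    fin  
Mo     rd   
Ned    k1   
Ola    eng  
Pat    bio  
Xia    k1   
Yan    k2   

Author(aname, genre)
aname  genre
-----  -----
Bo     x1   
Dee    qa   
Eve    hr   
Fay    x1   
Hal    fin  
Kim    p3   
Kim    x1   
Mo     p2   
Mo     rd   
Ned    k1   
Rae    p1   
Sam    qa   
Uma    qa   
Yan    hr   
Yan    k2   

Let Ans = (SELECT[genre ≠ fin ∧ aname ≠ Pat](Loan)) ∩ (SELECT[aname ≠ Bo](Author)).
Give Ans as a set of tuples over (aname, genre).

Selection genre ≠ fin ∧ aname ≠ Pat: {(Dee, qa), (Eve, hr), (Fay, eng), (Gus, x3), (Mo, rd), (Ned, k1), (Ola, eng), (Xia, k1), (Yan, k2)}
Selection aname ≠ Bo: {(Dee, qa), (Eve, hr), (Fay, x1), (Hal, fin), (Kim, p3), (Kim, x1), (Mo, p2), (Mo, rd), (Ned, k1), (Rae, p1), (Sam, qa), (Uma, qa), (Yan, hr), (Yan, k2)}
Taking the intersection: {(Dee, qa), (Eve, hr), (Mo, rd), (Ned, k1), (Yan, k2)}

{(Dee, qa), (Eve, hr), (Mo, rd), (Ned, k1), (Yan, k2)}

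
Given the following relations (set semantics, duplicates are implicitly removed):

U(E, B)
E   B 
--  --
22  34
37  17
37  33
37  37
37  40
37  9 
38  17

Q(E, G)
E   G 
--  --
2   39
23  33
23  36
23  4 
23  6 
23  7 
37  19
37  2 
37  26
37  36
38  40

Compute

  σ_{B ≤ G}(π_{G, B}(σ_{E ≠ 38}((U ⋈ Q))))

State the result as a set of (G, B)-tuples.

{(19, 17), (19, 9), (26, 17), (26, 9), (36, 17), (36, 33), (36, 9)}

Joining U and Q on E yields {(37, 17, 19), (37, 17, 2), (37, 17, 26), (37, 17, 36), (37, 33, 19), (37, 33, 2), (37, 33, 26), (37, 33, 36), (37, 37, 19), (37, 37, 2), (37, 37, 26), (37, 37, 36), (37, 40, 19), (37, 40, 2), (37, 40, 26), (37, 40, 36), (37, 9, 19), (37, 9, 2), (37, 9, 26), (37, 9, 36), (38, 17, 40)}.
Selection E ≠ 38: {(37, 17, 19), (37, 17, 2), (37, 17, 26), (37, 17, 36), (37, 33, 19), (37, 33, 2), (37, 33, 26), (37, 33, 36), (37, 37, 19), (37, 37, 2), (37, 37, 26), (37, 37, 36), (37, 40, 19), (37, 40, 2), (37, 40, 26), (37, 40, 36), (37, 9, 19), (37, 9, 2), (37, 9, 26), (37, 9, 36)}
π_{G, B} gives {(19, 17), (19, 33), (19, 37), (19, 40), (19, 9), (2, 17), (2, 33), (2, 37), (2, 40), (2, 9), (26, 17), (26, 33), (26, 37), (26, 40), (26, 9), (36, 17), (36, 33), (36, 37), (36, 40), (36, 9)}.
Selection B ≤ G: {(19, 17), (19, 9), (26, 17), (26, 9), (36, 17), (36, 33), (36, 9)}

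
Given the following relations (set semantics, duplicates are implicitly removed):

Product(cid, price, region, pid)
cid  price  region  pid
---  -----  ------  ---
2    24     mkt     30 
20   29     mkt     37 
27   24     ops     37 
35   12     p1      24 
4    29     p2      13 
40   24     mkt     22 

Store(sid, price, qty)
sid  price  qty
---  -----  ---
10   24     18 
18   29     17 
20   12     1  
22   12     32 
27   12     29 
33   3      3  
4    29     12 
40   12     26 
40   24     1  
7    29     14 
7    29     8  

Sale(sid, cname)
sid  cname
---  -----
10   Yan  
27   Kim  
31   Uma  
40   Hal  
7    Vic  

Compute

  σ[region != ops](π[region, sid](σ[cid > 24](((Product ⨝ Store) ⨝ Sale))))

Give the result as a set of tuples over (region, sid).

Natural join on price: {(2, 24, mkt, 30, 10, 18), (2, 24, mkt, 30, 40, 1), (20, 29, mkt, 37, 18, 17), (20, 29, mkt, 37, 4, 12), (20, 29, mkt, 37, 7, 14), (20, 29, mkt, 37, 7, 8), (27, 24, ops, 37, 10, 18), (27, 24, ops, 37, 40, 1), (35, 12, p1, 24, 20, 1), (35, 12, p1, 24, 22, 32), (35, 12, p1, 24, 27, 29), (35, 12, p1, 24, 40, 26), (4, 29, p2, 13, 18, 17), (4, 29, p2, 13, 4, 12), (4, 29, p2, 13, 7, 14), (4, 29, p2, 13, 7, 8), (40, 24, mkt, 22, 10, 18), (40, 24, mkt, 22, 40, 1)}
Natural join on sid: {(2, 24, mkt, 30, 10, 18, Yan), (2, 24, mkt, 30, 40, 1, Hal), (20, 29, mkt, 37, 7, 14, Vic), (20, 29, mkt, 37, 7, 8, Vic), (27, 24, ops, 37, 10, 18, Yan), (27, 24, ops, 37, 40, 1, Hal), (35, 12, p1, 24, 27, 29, Kim), (35, 12, p1, 24, 40, 26, Hal), (4, 29, p2, 13, 7, 14, Vic), (4, 29, p2, 13, 7, 8, Vic), (40, 24, mkt, 22, 10, 18, Yan), (40, 24, mkt, 22, 40, 1, Hal)}
Apply σ_{cid > 24}; surviving tuples: {(27, 24, ops, 37, 10, 18, Yan), (27, 24, ops, 37, 40, 1, Hal), (35, 12, p1, 24, 27, 29, Kim), (35, 12, p1, 24, 40, 26, Hal), (40, 24, mkt, 22, 10, 18, Yan), (40, 24, mkt, 22, 40, 1, Hal)}
Projecting to region, sid: {(mkt, 10), (mkt, 40), (ops, 10), (ops, 40), (p1, 27), (p1, 40)}
Apply σ_{region != ops}; surviving tuples: {(mkt, 10), (mkt, 40), (p1, 27), (p1, 40)}

{(mkt, 10), (mkt, 40), (p1, 27), (p1, 40)}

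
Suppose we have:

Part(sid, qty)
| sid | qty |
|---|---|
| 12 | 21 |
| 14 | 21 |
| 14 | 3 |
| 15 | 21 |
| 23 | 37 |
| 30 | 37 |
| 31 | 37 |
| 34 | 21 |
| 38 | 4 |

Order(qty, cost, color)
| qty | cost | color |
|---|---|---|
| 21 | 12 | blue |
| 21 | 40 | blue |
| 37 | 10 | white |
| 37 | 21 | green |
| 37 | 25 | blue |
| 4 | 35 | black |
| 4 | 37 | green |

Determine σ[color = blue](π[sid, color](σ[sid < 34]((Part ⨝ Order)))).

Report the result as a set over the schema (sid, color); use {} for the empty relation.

Natural join on qty: {(12, 21, 12, blue), (12, 21, 40, blue), (14, 21, 12, blue), (14, 21, 40, blue), (15, 21, 12, blue), (15, 21, 40, blue), (23, 37, 10, white), (23, 37, 21, green), (23, 37, 25, blue), (30, 37, 10, white), (30, 37, 21, green), (30, 37, 25, blue), (31, 37, 10, white), (31, 37, 21, green), (31, 37, 25, blue), (34, 21, 12, blue), (34, 21, 40, blue), (38, 4, 35, black), (38, 4, 37, green)}
Filtering on sid < 34 leaves {(12, 21, 12, blue), (12, 21, 40, blue), (14, 21, 12, blue), (14, 21, 40, blue), (15, 21, 12, blue), (15, 21, 40, blue), (23, 37, 10, white), (23, 37, 21, green), (23, 37, 25, blue), (30, 37, 10, white), (30, 37, 21, green), (30, 37, 25, blue), (31, 37, 10, white), (31, 37, 21, green), (31, 37, 25, blue)}.
π[sid, color]: project onto (sid, color) (3 duplicate(s) eliminated) → {(12, blue), (14, blue), (15, blue), (23, blue), (23, green), (23, white), (30, blue), (30, green), (30, white), (31, blue), (31, green), (31, white)}
Filtering on color = blue leaves {(12, blue), (14, blue), (15, blue), (23, blue), (30, blue), (31, blue)}.

{(12, blue), (14, blue), (15, blue), (23, blue), (30, blue), (31, blue)}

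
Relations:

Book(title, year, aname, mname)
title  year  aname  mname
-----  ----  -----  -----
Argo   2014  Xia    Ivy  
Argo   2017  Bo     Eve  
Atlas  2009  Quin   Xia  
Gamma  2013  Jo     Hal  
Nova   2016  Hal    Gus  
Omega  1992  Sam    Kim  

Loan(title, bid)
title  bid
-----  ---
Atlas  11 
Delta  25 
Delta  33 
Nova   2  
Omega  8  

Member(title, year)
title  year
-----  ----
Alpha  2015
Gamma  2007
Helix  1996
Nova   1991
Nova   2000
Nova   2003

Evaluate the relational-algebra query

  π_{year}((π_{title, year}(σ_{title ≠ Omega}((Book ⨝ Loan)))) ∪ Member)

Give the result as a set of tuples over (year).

{1991, 1996, 2000, 2003, 2007, 2009, 2015, 2016}

Joining Book and Loan on title yields {(Atlas, 2009, Quin, Xia, 11), (Nova, 2016, Hal, Gus, 2), (Omega, 1992, Sam, Kim, 8)}.
σ[title ≠ Omega]: keep tuples satisfying title ≠ Omega → {(Atlas, 2009, Quin, Xia, 11), (Nova, 2016, Hal, Gus, 2)}
Projecting to title, year: {(Atlas, 2009), (Nova, 2016)}
Union: {(Atlas, 2009), (Nova, 2016)} with {(Alpha, 2015), (Gamma, 2007), (Helix, 1996), (Nova, 1991), (Nova, 2000), (Nova, 2003)} → {(Alpha, 2015), (Atlas, 2009), (Gamma, 2007), (Helix, 1996), (Nova, 1991), (Nova, 2000), (Nova, 2003), (Nova, 2016)}
Projecting to year: {1991, 1996, 2000, 2003, 2007, 2009, 2015, 2016}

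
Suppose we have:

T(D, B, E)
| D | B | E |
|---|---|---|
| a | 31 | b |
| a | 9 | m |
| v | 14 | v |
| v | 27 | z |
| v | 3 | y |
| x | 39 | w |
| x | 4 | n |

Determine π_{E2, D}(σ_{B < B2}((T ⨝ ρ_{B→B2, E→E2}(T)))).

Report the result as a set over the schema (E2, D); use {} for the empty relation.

ρ[B→B2, E→E2]: schema becomes (D, B2, E2); tuples unchanged.
T ⋈ ρ_{B→B2, E→E2}(T) (natural join on D): {(a, 31, b, 31, b), (a, 31, b, 9, m), (a, 9, m, 31, b), (a, 9, m, 9, m), (v, 14, v, 14, v), (v, 14, v, 27, z), (v, 14, v, 3, y), (v, 27, z, 14, v), (v, 27, z, 27, z), (v, 27, z, 3, y), (v, 3, y, 14, v), (v, 3, y, 27, z), (v, 3, y, 3, y), (x, 39, w, 39, w), (x, 39, w, 4, n), (x, 4, n, 39, w), (x, 4, n, 4, n)}
Filtering on B < B2 leaves {(a, 9, m, 31, b), (v, 14, v, 27, z), (v, 3, y, 14, v), (v, 3, y, 27, z), (x, 4, n, 39, w)}.
Projecting to E2, D (1 duplicate(s) eliminated): {(b, a), (v, v), (w, x), (z, v)}

{(b, a), (v, v), (w, x), (z, v)}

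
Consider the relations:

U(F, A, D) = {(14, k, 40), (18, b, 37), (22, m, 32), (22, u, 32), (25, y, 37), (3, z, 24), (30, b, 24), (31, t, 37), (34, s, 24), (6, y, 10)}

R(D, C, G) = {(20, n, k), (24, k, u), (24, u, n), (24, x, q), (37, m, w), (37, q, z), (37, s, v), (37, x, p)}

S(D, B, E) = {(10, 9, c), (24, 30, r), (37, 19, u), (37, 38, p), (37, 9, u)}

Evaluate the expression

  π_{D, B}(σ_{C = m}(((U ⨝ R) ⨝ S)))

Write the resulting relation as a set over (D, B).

Joining U and R on D yields {(18, b, 37, m, w), (18, b, 37, q, z), (18, b, 37, s, v), (18, b, 37, x, p), (25, y, 37, m, w), (25, y, 37, q, z), (25, y, 37, s, v), (25, y, 37, x, p), (3, z, 24, k, u), (3, z, 24, u, n), (3, z, 24, x, q), (30, b, 24, k, u), (30, b, 24, u, n), (30, b, 24, x, q), (31, t, 37, m, w), (31, t, 37, q, z), (31, t, 37, s, v), (31, t, 37, x, p), (34, s, 24, k, u), (34, s, 24, u, n), (34, s, 24, x, q)}.
Joining (U ⨝ R) and S on D yields {(18, b, 37, m, w, 19, u), (18, b, 37, m, w, 38, p), (18, b, 37, m, w, 9, u), (18, b, 37, q, z, 19, u), (18, b, 37, q, z, 38, p), (18, b, 37, q, z, 9, u), (18, b, 37, s, v, 19, u), (18, b, 37, s, v, 38, p), (18, b, 37, s, v, 9, u), (18, b, 37, x, p, 19, u), (18, b, 37, x, p, 38, p), (18, b, 37, x, p, 9, u), (25, y, 37, m, w, 19, u), (25, y, 37, m, w, 38, p), (25, y, 37, m, w, 9, u), (25, y, 37, q, z, 19, u), (25, y, 37, q, z, 38, p), (25, y, 37, q, z, 9, u), (25, y, 37, s, v, 19, u), (25, y, 37, s, v, 38, p), (25, y, 37, s, v, 9, u), (25, y, 37, x, p, 19, u), (25, y, 37, x, p, 38, p), (25, y, 37, x, p, 9, u), (3, z, 24, k, u, 30, r), (3, z, 24, u, n, 30, r), (3, z, 24, x, q, 30, r), (30, b, 24, k, u, 30, r), (30, b, 24, u, n, 30, r), (30, b, 24, x, q, 30, r), (31, t, 37, m, w, 19, u), (31, t, 37, m, w, 38, p), (31, t, 37, m, w, 9, u), (31, t, 37, q, z, 19, u), (31, t, 37, q, z, 38, p), (31, t, 37, q, z, 9, u), (31, t, 37, s, v, 19, u), (31, t, 37, s, v, 38, p), (31, t, 37, s, v, 9, u), (31, t, 37, x, p, 19, u), (31, t, 37, x, p, 38, p), (31, t, 37, x, p, 9, u), (34, s, 24, k, u, 30, r), (34, s, 24, u, n, 30, r), (34, s, 24, x, q, 30, r)}.
σ[C = m]: keep tuples satisfying C = m → {(18, b, 37, m, w, 19, u), (18, b, 37, m, w, 38, p), (18, b, 37, m, w, 9, u), (25, y, 37, m, w, 19, u), (25, y, 37, m, w, 38, p), (25, y, 37, m, w, 9, u), (31, t, 37, m, w, 19, u), (31, t, 37, m, w, 38, p), (31, t, 37, m, w, 9, u)}
π_{D, B} gives {(37, 19), (37, 38), (37, 9)} (6 duplicate(s) eliminated).

{(37, 19), (37, 38), (37, 9)}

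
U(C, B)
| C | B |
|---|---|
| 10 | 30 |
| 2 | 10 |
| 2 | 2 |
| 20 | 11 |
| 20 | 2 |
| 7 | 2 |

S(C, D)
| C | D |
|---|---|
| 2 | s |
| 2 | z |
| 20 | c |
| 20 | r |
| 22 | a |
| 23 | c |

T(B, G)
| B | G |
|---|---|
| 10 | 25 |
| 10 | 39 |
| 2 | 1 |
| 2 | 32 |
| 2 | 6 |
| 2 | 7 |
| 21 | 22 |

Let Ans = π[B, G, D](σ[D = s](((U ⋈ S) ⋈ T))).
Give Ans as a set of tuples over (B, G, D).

{(10, 25, s), (10, 39, s), (2, 1, s), (2, 32, s), (2, 6, s), (2, 7, s)}

Joining U and S on C yields {(2, 10, s), (2, 10, z), (2, 2, s), (2, 2, z), (20, 11, c), (20, 11, r), (20, 2, c), (20, 2, r)}.
Joining (U ⋈ S) and T on B yields {(2, 10, s, 25), (2, 10, s, 39), (2, 10, z, 25), (2, 10, z, 39), (2, 2, s, 1), (2, 2, s, 32), (2, 2, s, 6), (2, 2, s, 7), (2, 2, z, 1), (2, 2, z, 32), (2, 2, z, 6), (2, 2, z, 7), (20, 2, c, 1), (20, 2, c, 32), (20, 2, c, 6), (20, 2, c, 7), (20, 2, r, 1), (20, 2, r, 32), (20, 2, r, 6), (20, 2, r, 7)}.
σ[D = s]: keep tuples satisfying D = s → {(2, 10, s, 25), (2, 10, s, 39), (2, 2, s, 1), (2, 2, s, 32), (2, 2, s, 6), (2, 2, s, 7)}
π[B, G, D]: project onto (B, G, D) → {(10, 25, s), (10, 39, s), (2, 1, s), (2, 32, s), (2, 6, s), (2, 7, s)}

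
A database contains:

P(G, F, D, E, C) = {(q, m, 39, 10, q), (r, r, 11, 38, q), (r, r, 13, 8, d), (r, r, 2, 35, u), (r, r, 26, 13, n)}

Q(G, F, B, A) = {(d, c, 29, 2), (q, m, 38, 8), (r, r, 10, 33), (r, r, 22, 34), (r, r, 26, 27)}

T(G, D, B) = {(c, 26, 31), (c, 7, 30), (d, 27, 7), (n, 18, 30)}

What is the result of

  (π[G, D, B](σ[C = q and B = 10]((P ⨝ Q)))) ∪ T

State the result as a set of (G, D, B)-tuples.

Natural join on G, F: {(q, m, 39, 10, q, 38, 8), (r, r, 11, 38, q, 10, 33), (r, r, 11, 38, q, 22, 34), (r, r, 11, 38, q, 26, 27), (r, r, 13, 8, d, 10, 33), (r, r, 13, 8, d, 22, 34), (r, r, 13, 8, d, 26, 27), (r, r, 2, 35, u, 10, 33), (r, r, 2, 35, u, 22, 34), (r, r, 2, 35, u, 26, 27), (r, r, 26, 13, n, 10, 33), (r, r, 26, 13, n, 22, 34), (r, r, 26, 13, n, 26, 27)}
Apply σ_{C = q and B = 10}; surviving tuples: {(r, r, 11, 38, q, 10, 33)}
π[G, D, B]: project onto (G, D, B) → {(r, 11, 10)}
Union: {(r, 11, 10)} with {(c, 26, 31), (c, 7, 30), (d, 27, 7), (n, 18, 30)} → {(c, 26, 31), (c, 7, 30), (d, 27, 7), (n, 18, 30), (r, 11, 10)}

{(c, 26, 31), (c, 7, 30), (d, 27, 7), (n, 18, 30), (r, 11, 10)}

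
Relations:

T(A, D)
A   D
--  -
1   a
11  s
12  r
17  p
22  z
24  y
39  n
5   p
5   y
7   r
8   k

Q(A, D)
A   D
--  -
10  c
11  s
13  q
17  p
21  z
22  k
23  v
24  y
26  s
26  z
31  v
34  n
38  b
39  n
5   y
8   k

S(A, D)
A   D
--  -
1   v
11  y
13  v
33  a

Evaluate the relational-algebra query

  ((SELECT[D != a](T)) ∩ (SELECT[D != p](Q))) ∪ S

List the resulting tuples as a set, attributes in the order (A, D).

{(1, v), (11, s), (11, y), (13, v), (24, y), (33, a), (39, n), (5, y), (8, k)}

σ[D != a]: keep tuples satisfying D != a → {(11, s), (12, r), (17, p), (22, z), (24, y), (39, n), (5, p), (5, y), (7, r), (8, k)}
σ[D != p]: keep tuples satisfying D != p → {(10, c), (11, s), (13, q), (21, z), (22, k), (23, v), (24, y), (26, s), (26, z), (31, v), (34, n), (38, b), (39, n), (5, y), (8, k)}
Intersection: {(11, s), (12, r), (17, p), (22, z), (24, y), (39, n), (5, p), (5, y), (7, r), (8, k)} with {(10, c), (11, s), (13, q), (21, z), (22, k), (23, v), (24, y), (26, s), (26, z), (31, v), (34, n), (38, b), (39, n), (5, y), (8, k)} → {(11, s), (24, y), (39, n), (5, y), (8, k)}
Union: {(11, s), (24, y), (39, n), (5, y), (8, k)} with {(1, v), (11, y), (13, v), (33, a)} → {(1, v), (11, s), (11, y), (13, v), (24, y), (33, a), (39, n), (5, y), (8, k)}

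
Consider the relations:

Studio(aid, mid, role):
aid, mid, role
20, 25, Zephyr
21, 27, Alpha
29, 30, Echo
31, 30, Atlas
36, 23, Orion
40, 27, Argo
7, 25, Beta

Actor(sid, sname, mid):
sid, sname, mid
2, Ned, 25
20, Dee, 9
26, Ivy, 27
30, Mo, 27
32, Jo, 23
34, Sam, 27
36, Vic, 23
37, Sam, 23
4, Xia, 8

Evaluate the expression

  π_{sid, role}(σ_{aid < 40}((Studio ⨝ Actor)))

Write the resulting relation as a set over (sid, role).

Natural join on mid: {(20, 25, Zephyr, 2, Ned), (21, 27, Alpha, 26, Ivy), (21, 27, Alpha, 30, Mo), (21, 27, Alpha, 34, Sam), (36, 23, Orion, 32, Jo), (36, 23, Orion, 36, Vic), (36, 23, Orion, 37, Sam), (40, 27, Argo, 26, Ivy), (40, 27, Argo, 30, Mo), (40, 27, Argo, 34, Sam), (7, 25, Beta, 2, Ned)}
Apply σ_{aid < 40}; surviving tuples: {(20, 25, Zephyr, 2, Ned), (21, 27, Alpha, 26, Ivy), (21, 27, Alpha, 30, Mo), (21, 27, Alpha, 34, Sam), (36, 23, Orion, 32, Jo), (36, 23, Orion, 36, Vic), (36, 23, Orion, 37, Sam), (7, 25, Beta, 2, Ned)}
π[sid, role]: project onto (sid, role) → {(2, Beta), (2, Zephyr), (26, Alpha), (30, Alpha), (32, Orion), (34, Alpha), (36, Orion), (37, Orion)}

{(2, Beta), (2, Zephyr), (26, Alpha), (30, Alpha), (32, Orion), (34, Alpha), (36, Orion), (37, Orion)}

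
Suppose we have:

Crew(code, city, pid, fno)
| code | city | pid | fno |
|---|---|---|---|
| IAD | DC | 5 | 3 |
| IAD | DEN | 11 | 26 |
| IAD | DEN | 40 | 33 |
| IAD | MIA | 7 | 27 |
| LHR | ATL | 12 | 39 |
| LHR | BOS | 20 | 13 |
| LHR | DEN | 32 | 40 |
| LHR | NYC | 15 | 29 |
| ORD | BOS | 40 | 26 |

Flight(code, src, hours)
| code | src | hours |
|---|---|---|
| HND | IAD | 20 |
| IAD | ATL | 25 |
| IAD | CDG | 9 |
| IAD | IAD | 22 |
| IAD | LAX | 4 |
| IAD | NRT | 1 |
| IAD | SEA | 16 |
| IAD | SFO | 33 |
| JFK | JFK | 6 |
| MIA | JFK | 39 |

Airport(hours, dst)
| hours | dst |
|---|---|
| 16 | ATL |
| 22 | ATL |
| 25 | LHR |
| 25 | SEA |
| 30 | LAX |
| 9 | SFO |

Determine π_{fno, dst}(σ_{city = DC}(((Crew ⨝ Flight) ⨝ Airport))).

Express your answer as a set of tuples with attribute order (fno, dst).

Natural join on code: {(IAD, DC, 5, 3, ATL, 25), (IAD, DC, 5, 3, CDG, 9), (IAD, DC, 5, 3, IAD, 22), (IAD, DC, 5, 3, LAX, 4), (IAD, DC, 5, 3, NRT, 1), (IAD, DC, 5, 3, SEA, 16), (IAD, DC, 5, 3, SFO, 33), (IAD, DEN, 11, 26, ATL, 25), (IAD, DEN, 11, 26, CDG, 9), (IAD, DEN, 11, 26, IAD, 22), (IAD, DEN, 11, 26, LAX, 4), (IAD, DEN, 11, 26, NRT, 1), (IAD, DEN, 11, 26, SEA, 16), (IAD, DEN, 11, 26, SFO, 33), (IAD, DEN, 40, 33, ATL, 25), (IAD, DEN, 40, 33, CDG, 9), (IAD, DEN, 40, 33, IAD, 22), (IAD, DEN, 40, 33, LAX, 4), (IAD, DEN, 40, 33, NRT, 1), (IAD, DEN, 40, 33, SEA, 16), (IAD, DEN, 40, 33, SFO, 33), (IAD, MIA, 7, 27, ATL, 25), (IAD, MIA, 7, 27, CDG, 9), (IAD, MIA, 7, 27, IAD, 22), (IAD, MIA, 7, 27, LAX, 4), (IAD, MIA, 7, 27, NRT, 1), (IAD, MIA, 7, 27, SEA, 16), (IAD, MIA, 7, 27, SFO, 33)}
Natural join on hours: {(IAD, DC, 5, 3, ATL, 25, LHR), (IAD, DC, 5, 3, ATL, 25, SEA), (IAD, DC, 5, 3, CDG, 9, SFO), (IAD, DC, 5, 3, IAD, 22, ATL), (IAD, DC, 5, 3, SEA, 16, ATL), (IAD, DEN, 11, 26, ATL, 25, LHR), (IAD, DEN, 11, 26, ATL, 25, SEA), (IAD, DEN, 11, 26, CDG, 9, SFO), (IAD, DEN, 11, 26, IAD, 22, ATL), (IAD, DEN, 11, 26, SEA, 16, ATL), (IAD, DEN, 40, 33, ATL, 25, LHR), (IAD, DEN, 40, 33, ATL, 25, SEA), (IAD, DEN, 40, 33, CDG, 9, SFO), (IAD, DEN, 40, 33, IAD, 22, ATL), (IAD, DEN, 40, 33, SEA, 16, ATL), (IAD, MIA, 7, 27, ATL, 25, LHR), (IAD, MIA, 7, 27, ATL, 25, SEA), (IAD, MIA, 7, 27, CDG, 9, SFO), (IAD, MIA, 7, 27, IAD, 22, ATL), (IAD, MIA, 7, 27, SEA, 16, ATL)}
σ[city = DC]: keep tuples satisfying city = DC → {(IAD, DC, 5, 3, ATL, 25, LHR), (IAD, DC, 5, 3, ATL, 25, SEA), (IAD, DC, 5, 3, CDG, 9, SFO), (IAD, DC, 5, 3, IAD, 22, ATL), (IAD, DC, 5, 3, SEA, 16, ATL)}
π[fno, dst]: project onto (fno, dst) (1 duplicate(s) eliminated) → {(3, ATL), (3, LHR), (3, SEA), (3, SFO)}

{(3, ATL), (3, LHR), (3, SEA), (3, SFO)}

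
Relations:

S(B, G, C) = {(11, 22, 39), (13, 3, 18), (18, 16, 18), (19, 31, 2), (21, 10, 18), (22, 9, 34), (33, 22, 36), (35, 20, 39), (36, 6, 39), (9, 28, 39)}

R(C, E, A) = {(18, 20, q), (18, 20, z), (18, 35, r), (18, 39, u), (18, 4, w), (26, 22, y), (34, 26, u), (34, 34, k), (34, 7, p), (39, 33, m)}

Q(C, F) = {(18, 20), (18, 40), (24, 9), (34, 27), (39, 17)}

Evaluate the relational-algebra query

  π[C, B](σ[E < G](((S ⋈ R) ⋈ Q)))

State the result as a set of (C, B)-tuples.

{(18, 18), (18, 21), (34, 22)}

Natural join on C: {(11, 22, 39, 33, m), (13, 3, 18, 20, q), (13, 3, 18, 20, z), (13, 3, 18, 35, r), (13, 3, 18, 39, u), (13, 3, 18, 4, w), (18, 16, 18, 20, q), (18, 16, 18, 20, z), (18, 16, 18, 35, r), (18, 16, 18, 39, u), (18, 16, 18, 4, w), (21, 10, 18, 20, q), (21, 10, 18, 20, z), (21, 10, 18, 35, r), (21, 10, 18, 39, u), (21, 10, 18, 4, w), (22, 9, 34, 26, u), (22, 9, 34, 34, k), (22, 9, 34, 7, p), (35, 20, 39, 33, m), (36, 6, 39, 33, m), (9, 28, 39, 33, m)}
Natural join on C: {(11, 22, 39, 33, m, 17), (13, 3, 18, 20, q, 20), (13, 3, 18, 20, q, 40), (13, 3, 18, 20, z, 20), (13, 3, 18, 20, z, 40), (13, 3, 18, 35, r, 20), (13, 3, 18, 35, r, 40), (13, 3, 18, 39, u, 20), (13, 3, 18, 39, u, 40), (13, 3, 18, 4, w, 20), (13, 3, 18, 4, w, 40), (18, 16, 18, 20, q, 20), (18, 16, 18, 20, q, 40), (18, 16, 18, 20, z, 20), (18, 16, 18, 20, z, 40), (18, 16, 18, 35, r, 20), (18, 16, 18, 35, r, 40), (18, 16, 18, 39, u, 20), (18, 16, 18, 39, u, 40), (18, 16, 18, 4, w, 20), (18, 16, 18, 4, w, 40), (21, 10, 18, 20, q, 20), (21, 10, 18, 20, q, 40), (21, 10, 18, 20, z, 20), (21, 10, 18, 20, z, 40), (21, 10, 18, 35, r, 20), (21, 10, 18, 35, r, 40), (21, 10, 18, 39, u, 20), (21, 10, 18, 39, u, 40), (21, 10, 18, 4, w, 20), (21, 10, 18, 4, w, 40), (22, 9, 34, 26, u, 27), (22, 9, 34, 34, k, 27), (22, 9, 34, 7, p, 27), (35, 20, 39, 33, m, 17), (36, 6, 39, 33, m, 17), (9, 28, 39, 33, m, 17)}
Filtering on E < G leaves {(18, 16, 18, 4, w, 20), (18, 16, 18, 4, w, 40), (21, 10, 18, 4, w, 20), (21, 10, 18, 4, w, 40), (22, 9, 34, 7, p, 27)}.
Keep only column(s) C, B (2 duplicate(s) eliminated): {(18, 18), (18, 21), (34, 22)}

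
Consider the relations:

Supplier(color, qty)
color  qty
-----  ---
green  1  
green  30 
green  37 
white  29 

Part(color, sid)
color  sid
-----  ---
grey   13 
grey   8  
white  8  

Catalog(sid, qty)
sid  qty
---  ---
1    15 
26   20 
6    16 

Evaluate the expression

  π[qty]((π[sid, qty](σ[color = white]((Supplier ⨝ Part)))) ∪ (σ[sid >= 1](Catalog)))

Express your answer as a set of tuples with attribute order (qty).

Supplier ⋈ Part (natural join on color): {(white, 29, 8)}
Selection color = white: {(white, 29, 8)}
Projecting to sid, qty: {(8, 29)}
Selection sid >= 1: {(1, 15), (26, 20), (6, 16)}
Set union of the two operands is {(1, 15), (26, 20), (6, 16), (8, 29)}.
Projecting to qty: {15, 16, 20, 29}

{15, 16, 20, 29}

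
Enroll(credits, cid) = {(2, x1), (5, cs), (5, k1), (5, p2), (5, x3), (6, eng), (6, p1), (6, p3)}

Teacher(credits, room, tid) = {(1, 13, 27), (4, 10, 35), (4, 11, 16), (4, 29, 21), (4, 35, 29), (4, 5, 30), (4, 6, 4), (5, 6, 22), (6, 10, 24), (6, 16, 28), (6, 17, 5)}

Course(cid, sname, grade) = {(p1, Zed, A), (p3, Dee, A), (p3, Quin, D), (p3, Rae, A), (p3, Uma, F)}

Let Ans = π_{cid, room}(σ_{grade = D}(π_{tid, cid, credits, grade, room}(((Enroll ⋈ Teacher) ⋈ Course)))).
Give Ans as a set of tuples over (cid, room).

Enroll ⋈ Teacher (natural join on credits): {(5, cs, 6, 22), (5, k1, 6, 22), (5, p2, 6, 22), (5, x3, 6, 22), (6, eng, 10, 24), (6, eng, 16, 28), (6, eng, 17, 5), (6, p1, 10, 24), (6, p1, 16, 28), (6, p1, 17, 5), (6, p3, 10, 24), (6, p3, 16, 28), (6, p3, 17, 5)}
(Enroll ⋈ Teacher) ⋈ Course (natural join on cid): {(6, p1, 10, 24, Zed, A), (6, p1, 16, 28, Zed, A), (6, p1, 17, 5, Zed, A), (6, p3, 10, 24, Dee, A), (6, p3, 10, 24, Quin, D), (6, p3, 10, 24, Rae, A), (6, p3, 10, 24, Uma, F), (6, p3, 16, 28, Dee, A), (6, p3, 16, 28, Quin, D), (6, p3, 16, 28, Rae, A), (6, p3, 16, 28, Uma, F), (6, p3, 17, 5, Dee, A), (6, p3, 17, 5, Quin, D), (6, p3, 17, 5, Rae, A), (6, p3, 17, 5, Uma, F)}
π[tid, cid, credits, grade, room]: project onto (tid, cid, credits, grade, room) (3 duplicate(s) eliminated) → {(24, p1, 6, A, 10), (24, p3, 6, A, 10), (24, p3, 6, D, 10), (24, p3, 6, F, 10), (28, p1, 6, A, 16), (28, p3, 6, A, 16), (28, p3, 6, D, 16), (28, p3, 6, F, 16), (5, p1, 6, A, 17), (5, p3, 6, A, 17), (5, p3, 6, D, 17), (5, p3, 6, F, 17)}
σ[grade = D]: keep tuples satisfying grade = D → {(24, p3, 6, D, 10), (28, p3, 6, D, 16), (5, p3, 6, D, 17)}
π[cid, room]: project onto (cid, room) → {(p3, 10), (p3, 16), (p3, 17)}

{(p3, 10), (p3, 16), (p3, 17)}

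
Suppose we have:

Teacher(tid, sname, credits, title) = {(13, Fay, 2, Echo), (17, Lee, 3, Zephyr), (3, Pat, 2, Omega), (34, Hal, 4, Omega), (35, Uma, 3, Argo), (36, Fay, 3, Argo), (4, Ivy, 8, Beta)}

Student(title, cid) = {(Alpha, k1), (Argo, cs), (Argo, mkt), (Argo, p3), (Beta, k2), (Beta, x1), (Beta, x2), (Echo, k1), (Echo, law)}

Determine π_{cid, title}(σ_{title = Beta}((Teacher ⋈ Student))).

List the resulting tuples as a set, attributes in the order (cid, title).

{(k2, Beta), (x1, Beta), (x2, Beta)}

Joining Teacher and Student on title yields {(13, Fay, 2, Echo, k1), (13, Fay, 2, Echo, law), (35, Uma, 3, Argo, cs), (35, Uma, 3, Argo, mkt), (35, Uma, 3, Argo, p3), (36, Fay, 3, Argo, cs), (36, Fay, 3, Argo, mkt), (36, Fay, 3, Argo, p3), (4, Ivy, 8, Beta, k2), (4, Ivy, 8, Beta, x1), (4, Ivy, 8, Beta, x2)}.
Filtering on title = Beta leaves {(4, Ivy, 8, Beta, k2), (4, Ivy, 8, Beta, x1), (4, Ivy, 8, Beta, x2)}.
π_{cid, title} gives {(k2, Beta), (x1, Beta), (x2, Beta)}.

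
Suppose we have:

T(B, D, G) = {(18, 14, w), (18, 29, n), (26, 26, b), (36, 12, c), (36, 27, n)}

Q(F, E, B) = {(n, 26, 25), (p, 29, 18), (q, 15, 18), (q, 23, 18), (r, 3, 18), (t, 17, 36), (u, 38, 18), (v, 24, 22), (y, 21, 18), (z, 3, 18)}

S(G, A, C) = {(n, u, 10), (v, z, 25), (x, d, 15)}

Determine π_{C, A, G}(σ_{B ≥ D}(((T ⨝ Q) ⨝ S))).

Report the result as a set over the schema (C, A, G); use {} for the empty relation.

Joining T and Q on B yields {(18, 14, w, p, 29), (18, 14, w, q, 15), (18, 14, w, q, 23), (18, 14, w, r, 3), (18, 14, w, u, 38), (18, 14, w, y, 21), (18, 14, w, z, 3), (18, 29, n, p, 29), (18, 29, n, q, 15), (18, 29, n, q, 23), (18, 29, n, r, 3), (18, 29, n, u, 38), (18, 29, n, y, 21), (18, 29, n, z, 3), (36, 12, c, t, 17), (36, 27, n, t, 17)}.
Joining (T ⨝ Q) and S on G yields {(18, 29, n, p, 29, u, 10), (18, 29, n, q, 15, u, 10), (18, 29, n, q, 23, u, 10), (18, 29, n, r, 3, u, 10), (18, 29, n, u, 38, u, 10), (18, 29, n, y, 21, u, 10), (18, 29, n, z, 3, u, 10), (36, 27, n, t, 17, u, 10)}.
Filtering on B ≥ D leaves {(36, 27, n, t, 17, u, 10)}.
Keep only column(s) C, A, G: {(10, u, n)}

{(10, u, n)}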